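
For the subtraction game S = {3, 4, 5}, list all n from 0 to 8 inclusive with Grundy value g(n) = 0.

Grundy values for subtraction set {3, 4, 5}:
k:     0  1  2  3  4  5  6  7  8
g(k):  0  0  0  1  1  1  2  2  0
The P-positions (g = 0) in 0..8 are 0, 1, 2, 8.

0, 1, 2, 8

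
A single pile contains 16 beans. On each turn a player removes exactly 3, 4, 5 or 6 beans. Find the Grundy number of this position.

2

Compute g(0), g(1), … for moves {3, 4, 5, 6}:
k:     0  1  2  3  4  5  6  7  8  9 10 11 12 13 14 15 16
g(k):  0  0  0  1  1  1  2  2  2  0  0  0  1  1  1  2  2
So g(16) = 2.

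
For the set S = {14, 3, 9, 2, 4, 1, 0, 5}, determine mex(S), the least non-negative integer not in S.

6

The values 0, 1, 2, 3, 4, 5 are all present; 6 is the first non-negative integer missing from the set.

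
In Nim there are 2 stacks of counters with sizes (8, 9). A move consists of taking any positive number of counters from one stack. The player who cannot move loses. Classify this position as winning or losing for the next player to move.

Winning position

Compute the nim-sum pairwise:
8 ⊕ 9 = 1
The nim-sum is 1 ≠ 0, so this is an N-position: the player to move can win.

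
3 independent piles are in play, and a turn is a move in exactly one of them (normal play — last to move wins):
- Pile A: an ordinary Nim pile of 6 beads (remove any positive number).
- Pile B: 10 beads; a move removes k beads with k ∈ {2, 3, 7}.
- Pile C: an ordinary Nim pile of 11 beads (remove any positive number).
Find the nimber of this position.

13

Pile A is a plain Nim pile of size 6, so its Grundy value is 6.
For pile B, compute g(0), g(1), … with moves {2, 3, 7}:
k:     0  1  2  3  4  5  6  7  8  9 10
g(k):  0  0  1  1  2  0  0  1  1  2  0
So g(10) = 0.
Pile C is a plain Nim pile of size 11, so its Grundy value is 11.
By the Sprague-Grundy theorem, the Grundy value of a sum of independent games is the XOR of the component values.
Combined value = 6 ⊕ 0 ⊕ 11 = 13.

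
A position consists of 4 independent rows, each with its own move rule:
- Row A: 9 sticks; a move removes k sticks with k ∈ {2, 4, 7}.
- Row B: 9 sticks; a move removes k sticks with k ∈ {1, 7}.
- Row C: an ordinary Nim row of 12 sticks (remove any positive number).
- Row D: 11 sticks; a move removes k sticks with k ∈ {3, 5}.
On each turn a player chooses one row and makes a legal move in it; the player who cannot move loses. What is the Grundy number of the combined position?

12

Build the Grundy sequence for row A with g(k) = mex{g(k−s) : s ∈ {2, 4, 7}, s ≤ k}:
g(0) = mex{} = 0
g(1) = mex{} = 0
g(2) = mex{0} = 1
g(3) = mex{0} = 1
g(4) = mex{0,1} = 2
g(5) = mex{0,1} = 2
g(6) = mex{1,2} = 0
g(7) = mex{0,1,2} = 3
g(8) = mex{0,2} = 1
g(9) = mex{1,2,3} = 0
So g(9) = 0.
For row B, compute g(0), g(1), … with moves {1, 7}:
g(0) = mex{} = 0
g(1) = mex{0} = 1
g(2) = mex{1} = 0
g(3) = mex{0} = 1
g(4) = mex{1} = 0
g(5) = mex{0} = 1
g(6) = mex{1} = 0
g(7) = mex{0} = 1
g(8) = mex{1} = 0
g(9) = mex{0} = 1
So g(9) = 1.
Row C is a plain Nim row of size 12, so its Grundy value is 12.
For row D, compute g(0), g(1), … with moves {3, 5}:
g(0) = mex{} = 0
g(1) = mex{} = 0
g(2) = mex{} = 0
g(3) = mex{0} = 1
g(4) = mex{0} = 1
g(5) = mex{0} = 1
g(6) = mex{0,1} = 2
g(7) = mex{0,1} = 2
g(8) = mex{1} = 0
g(9) = mex{1,2} = 0
g(10) = mex{1,2} = 0
g(11) = mex{0,2} = 1
So g(11) = 1.
By the Sprague-Grundy theorem, the Grundy value of a sum of independent games is the XOR of the component values.
Combined value = 0 XOR 1 XOR 12 XOR 1 = 12.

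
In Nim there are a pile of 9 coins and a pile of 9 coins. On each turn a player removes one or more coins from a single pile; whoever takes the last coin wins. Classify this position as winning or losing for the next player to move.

Losing position

Write each in binary and XOR column by column:
  1001  (9)
  1001  (9)
  ----
  0000  (0)
The nim-sum is 0, so this is a P-position: the player to move is in a losing position under optimal play.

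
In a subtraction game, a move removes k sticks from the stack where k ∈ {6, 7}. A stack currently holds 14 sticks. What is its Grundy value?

0

Compute g(0), g(1), … for moves {6, 7}:
g(0) = mex{} = 0
g(1) = mex{} = 0
g(2) = mex{} = 0
g(3) = mex{} = 0
g(4) = mex{} = 0
g(5) = mex{} = 0
g(6) = mex{0} = 1
g(7) = mex{0} = 1
g(8) = mex{0} = 1
g(9) = mex{0} = 1
g(10) = mex{0} = 1
g(11) = mex{0} = 1
g(12) = mex{0,1} = 2
g(13) = mex{1} = 0
g(14) = mex{1} = 0
So g(14) = 0.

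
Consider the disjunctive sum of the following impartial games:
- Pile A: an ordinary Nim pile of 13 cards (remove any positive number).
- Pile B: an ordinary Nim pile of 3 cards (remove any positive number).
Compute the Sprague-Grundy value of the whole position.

14

Pile A is a plain Nim pile of size 13, so its Grundy value is 13.
Pile B is a plain Nim pile of size 3, so its Grundy value is 3.
The value of a disjunctive sum is the nim-sum of the parts.
Combined value = 13 XOR 3 = 14.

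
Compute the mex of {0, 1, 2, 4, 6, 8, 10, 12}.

The values 0, 1, 2 are all present; 3 is the first non-negative integer missing from the set.

3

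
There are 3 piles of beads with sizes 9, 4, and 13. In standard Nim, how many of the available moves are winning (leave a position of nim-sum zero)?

Write each in binary and XOR column by column:
  1001  (9)
  0100  (4)
  1101  (13)
  ----
  0000  (0)
The nim-sum is already 0, so every move leaves a nonzero nim-sum — there are no winning moves.

0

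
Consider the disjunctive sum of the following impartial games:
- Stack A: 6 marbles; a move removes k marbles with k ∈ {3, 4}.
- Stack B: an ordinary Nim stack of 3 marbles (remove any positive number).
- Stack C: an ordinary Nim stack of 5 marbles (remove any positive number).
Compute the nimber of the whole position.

4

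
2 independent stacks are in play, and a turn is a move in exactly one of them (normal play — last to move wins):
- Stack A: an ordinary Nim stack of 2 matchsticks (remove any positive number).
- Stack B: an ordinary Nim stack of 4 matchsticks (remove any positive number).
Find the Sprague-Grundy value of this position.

Stack A is a plain Nim stack of size 2, so its Grundy value is 2.
Stack B is a plain Nim stack of size 4, so its Grundy value is 4.
By the Sprague-Grundy theorem, the Grundy value of a sum of independent games is the XOR of the component values.
Combined value = 2 XOR 4 = 6.

6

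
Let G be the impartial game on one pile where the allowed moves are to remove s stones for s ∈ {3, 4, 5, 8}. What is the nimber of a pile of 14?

1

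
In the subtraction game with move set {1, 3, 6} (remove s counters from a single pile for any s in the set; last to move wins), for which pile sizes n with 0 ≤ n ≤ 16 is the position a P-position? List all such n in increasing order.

Grundy values for subtraction set {1, 3, 6}:
k:     0  1  2  3  4  5  6  7  8  9 10 11 12 13 14 15 16
g(k):  0  1  0  1  0  1  2  3  2  0  1  0  1  0  1  2  3
The P-positions (g = 0) in 0..16 are 0, 2, 4, 9, 11, 13.

0, 2, 4, 9, 11, 13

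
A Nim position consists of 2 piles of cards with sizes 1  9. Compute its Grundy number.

Compute the nim-sum pairwise:
1 ⊕ 9 = 8

8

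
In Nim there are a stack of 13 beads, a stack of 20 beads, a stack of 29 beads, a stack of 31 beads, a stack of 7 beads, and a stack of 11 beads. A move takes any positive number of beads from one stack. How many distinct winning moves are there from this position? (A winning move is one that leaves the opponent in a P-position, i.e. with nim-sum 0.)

3

Nim-sum: 13 XOR 20 XOR 29 XOR 31 XOR 7 XOR 11 = 23.
The overall nim-sum is X = 23. A stack of size p has a winning move iff p XOR X < p (reduce it to p XOR X).
  13: 13 XOR 23 = 26 ≥ 13 — no move.
  20: 20 XOR 23 = 3 < 20 — winning move (to 3).
  29: 29 XOR 23 = 10 < 29 — winning move (to 10).
  31: 31 XOR 23 = 8 < 31 — winning move (to 8).
  7: 7 XOR 23 = 16 ≥ 7 — no move.
  11: 11 XOR 23 = 28 ≥ 11 — no move.
That gives 3 winning moves.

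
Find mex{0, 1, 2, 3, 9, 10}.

The values 0, 1, 2, 3 are all present; 4 is the first non-negative integer missing from the set.

4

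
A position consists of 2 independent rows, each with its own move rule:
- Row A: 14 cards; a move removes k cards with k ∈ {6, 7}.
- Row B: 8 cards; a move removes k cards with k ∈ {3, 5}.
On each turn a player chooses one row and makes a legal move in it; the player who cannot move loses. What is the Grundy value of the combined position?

0

For row A, compute g(0), g(1), … with moves {6, 7}:
k:     0  1  2  3  4  5  6  7  8  9 10 11 12 13 14
g(k):  0  0  0  0  0  0  1  1  1  1  1  1  2  0  0
So g(14) = 0.
For row B, compute g(0), g(1), … with moves {3, 5}:
g(0) = mex{} = 0
g(1) = mex{} = 0
g(2) = mex{} = 0
g(3) = mex{0} = 1
g(4) = mex{0} = 1
g(5) = mex{0} = 1
g(6) = mex{0,1} = 2
g(7) = mex{0,1} = 2
g(8) = mex{1} = 0
So g(8) = 0.
By the Sprague-Grundy theorem, the Grundy value of a sum of independent games is the XOR of the component values.
Combined value = 0 ⊕ 0 = 0.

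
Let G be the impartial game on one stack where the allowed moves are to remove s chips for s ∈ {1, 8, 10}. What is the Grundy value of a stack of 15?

0

Compute g(0), g(1), … for moves {1, 8, 10}:
k:     0  1  2  3  4  5  6  7  8  9 10 11 12 13 14 15
g(k):  0  1  0  1  0  1  0  1  2  0  1  0  1  0  1  0
So g(15) = 0.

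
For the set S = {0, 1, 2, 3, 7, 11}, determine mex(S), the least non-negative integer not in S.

The values 0, 1, 2, 3 are all present; 4 is the first non-negative integer missing from the set.

4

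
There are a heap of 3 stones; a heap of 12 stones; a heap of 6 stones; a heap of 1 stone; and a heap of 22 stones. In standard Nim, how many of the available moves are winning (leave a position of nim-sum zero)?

1

In binary:
  00011  (3)
  01100  (12)
  00110  (6)
  00001  (1)
  10110  (22)
  -----
  11110  (30)
The overall nim-sum is X = 30. A heap of size p has a winning move iff p XOR X < p (reduce it to p XOR X).
  3: 3 XOR 30 = 29 ≥ 3 — no move.
  12: 12 XOR 30 = 18 ≥ 12 — no move.
  6: 6 XOR 30 = 24 ≥ 6 — no move.
  1: 1 XOR 30 = 31 ≥ 1 — no move.
  22: 22 XOR 30 = 8 < 22 — winning move (to 8).
That gives 1 winning move.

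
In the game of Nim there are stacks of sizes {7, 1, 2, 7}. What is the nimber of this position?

3

Compute the nim-sum pairwise:
7 XOR 1 = 6
6 XOR 2 = 4
4 XOR 7 = 3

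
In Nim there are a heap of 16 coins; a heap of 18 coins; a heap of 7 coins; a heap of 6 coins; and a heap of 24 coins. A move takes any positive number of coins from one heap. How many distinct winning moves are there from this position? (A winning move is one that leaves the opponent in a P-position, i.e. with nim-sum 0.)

3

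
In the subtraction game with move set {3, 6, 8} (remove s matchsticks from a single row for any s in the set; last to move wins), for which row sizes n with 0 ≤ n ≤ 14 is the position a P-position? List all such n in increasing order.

Compute g(0), g(1), … for moves {3, 6, 8}:
k:     0  1  2  3  4  5  6  7  8  9 10 11 12 13 14
g(k):  0  0  0  1  1  1  2  2  2  3  3  0  0  0  1
The P-positions (g = 0) in 0..14 are 0, 1, 2, 11, 12, 13.

0, 1, 2, 11, 12, 13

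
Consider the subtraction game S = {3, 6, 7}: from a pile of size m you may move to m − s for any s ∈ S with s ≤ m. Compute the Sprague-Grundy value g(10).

0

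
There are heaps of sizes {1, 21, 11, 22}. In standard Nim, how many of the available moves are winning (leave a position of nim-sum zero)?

1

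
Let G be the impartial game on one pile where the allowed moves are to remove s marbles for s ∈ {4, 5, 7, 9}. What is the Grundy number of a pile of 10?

2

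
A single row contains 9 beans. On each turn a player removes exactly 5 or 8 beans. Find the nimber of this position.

1

Compute g(0), g(1), … for moves {5, 8}:
g(0) = mex{} = 0
g(1) = mex{} = 0
g(2) = mex{} = 0
g(3) = mex{} = 0
g(4) = mex{} = 0
g(5) = mex{0} = 1
g(6) = mex{0} = 1
g(7) = mex{0} = 1
g(8) = mex{0} = 1
g(9) = mex{0} = 1
So g(9) = 1.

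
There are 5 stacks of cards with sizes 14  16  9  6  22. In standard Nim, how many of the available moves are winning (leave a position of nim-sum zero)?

Nim-sum: 14 XOR 16 XOR 9 XOR 6 XOR 22 = 7.
The overall nim-sum is X = 7. A stack of size p has a winning move iff p XOR X < p (reduce it to p XOR X).
  14: 14 XOR 7 = 9 < 14 — winning move (to 9).
  16: 16 XOR 7 = 23 ≥ 16 — no move.
  9: 9 XOR 7 = 14 ≥ 9 — no move.
  6: 6 XOR 7 = 1 < 6 — winning move (to 1).
  22: 22 XOR 7 = 17 < 22 — winning move (to 17).
That gives 3 winning moves.

3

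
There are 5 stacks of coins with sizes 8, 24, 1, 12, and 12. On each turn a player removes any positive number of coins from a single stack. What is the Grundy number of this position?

17

Bitwise XOR of the heap sizes:
  01000  (8)
  11000  (24)
  00001  (1)
  01100  (12)
  01100  (12)
  -----
  10001  (17)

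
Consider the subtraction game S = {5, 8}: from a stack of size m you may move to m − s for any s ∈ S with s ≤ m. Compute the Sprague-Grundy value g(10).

2

Compute g(0), g(1), … for moves {5, 8}:
k:     0  1  2  3  4  5  6  7  8  9 10
g(k):  0  0  0  0  0  1  1  1  1  1  2
So g(10) = 2.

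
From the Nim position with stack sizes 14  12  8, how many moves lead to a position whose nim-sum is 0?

Compute the nim-sum pairwise:
14 ⊕ 12 = 2
2 ⊕ 8 = 10
The overall nim-sum is X = 10. A stack of size p has a winning move iff p XOR X < p (reduce it to p XOR X).
  14: 14 XOR 10 = 4 < 14 — winning move (to 4).
  12: 12 XOR 10 = 6 < 12 — winning move (to 6).
  8: 8 XOR 10 = 2 < 8 — winning move (to 2).
That gives 3 winning moves.

3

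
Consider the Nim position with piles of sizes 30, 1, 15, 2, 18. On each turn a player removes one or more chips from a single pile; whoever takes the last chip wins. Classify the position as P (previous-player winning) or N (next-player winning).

P-position

Compute the nim-sum pairwise:
30 ⊕ 1 = 31
31 ⊕ 15 = 16
16 ⊕ 2 = 18
18 ⊕ 18 = 0
The nim-sum is 0, so this is a P-position: the player to move is in a losing position under optimal play.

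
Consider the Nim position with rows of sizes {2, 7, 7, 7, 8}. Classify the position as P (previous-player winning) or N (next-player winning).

N-position

Nim-sum: 2 ^ 7 ^ 7 ^ 7 ^ 8 = 13.
The nim-sum is 13 ≠ 0, so this is an N-position: the player to move can win.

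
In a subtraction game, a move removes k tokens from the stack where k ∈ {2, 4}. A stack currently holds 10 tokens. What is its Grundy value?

2

Build the Grundy sequence with g(k) = mex{g(k−s) : s ∈ {2, 4}, s ≤ k}:
k:     0  1  2  3  4  5  6  7  8  9 10
g(k):  0  0  1  1  2  2  0  0  1  1  2
So g(10) = 2.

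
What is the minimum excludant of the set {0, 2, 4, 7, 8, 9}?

0 is in the set but 1 is not, so the mex is 1.

1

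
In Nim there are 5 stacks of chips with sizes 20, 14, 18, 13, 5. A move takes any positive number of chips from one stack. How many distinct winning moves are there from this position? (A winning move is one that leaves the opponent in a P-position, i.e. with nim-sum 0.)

Nim-sum: 20 ⊕ 14 ⊕ 18 ⊕ 13 ⊕ 5 = 0.
The nim-sum is already 0, so every move leaves a nonzero nim-sum — there are no winning moves.

0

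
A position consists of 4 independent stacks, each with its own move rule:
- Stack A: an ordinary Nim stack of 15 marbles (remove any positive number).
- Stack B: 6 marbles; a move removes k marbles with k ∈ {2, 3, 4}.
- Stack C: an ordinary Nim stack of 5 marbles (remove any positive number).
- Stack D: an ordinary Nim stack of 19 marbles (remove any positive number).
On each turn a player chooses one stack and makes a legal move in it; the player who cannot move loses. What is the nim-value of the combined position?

Stack A is a plain Nim stack of size 15, so its Grundy value is 15.
Grundy values for stack B (subtraction set {2, 3, 4}):
g(0) = mex{} = 0
g(1) = mex{} = 0
g(2) = mex{0} = 1
g(3) = mex{0} = 1
g(4) = mex{0,1} = 2
g(5) = mex{0,1} = 2
g(6) = mex{1,2} = 0
So g(6) = 0.
Stack C is a plain Nim stack of size 5, so its Grundy value is 5.
Stack D is a plain Nim stack of size 19, so its Grundy value is 19.
The value of a disjunctive sum is the nim-sum of the parts.
Combined value = 15 ⊕ 0 ⊕ 5 ⊕ 19 = 25.

25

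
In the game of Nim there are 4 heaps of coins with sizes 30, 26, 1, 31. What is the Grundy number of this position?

Compute the nim-sum pairwise:
30 XOR 26 = 4
4 XOR 1 = 5
5 XOR 31 = 26

26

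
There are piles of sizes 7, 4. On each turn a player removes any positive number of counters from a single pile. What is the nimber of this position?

Compute the nim-sum pairwise:
7 ^ 4 = 3

3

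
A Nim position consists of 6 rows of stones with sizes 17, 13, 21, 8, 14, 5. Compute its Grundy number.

10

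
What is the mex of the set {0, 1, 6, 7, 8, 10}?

2

The values 0, 1 are all present; 2 is the first non-negative integer missing from the set.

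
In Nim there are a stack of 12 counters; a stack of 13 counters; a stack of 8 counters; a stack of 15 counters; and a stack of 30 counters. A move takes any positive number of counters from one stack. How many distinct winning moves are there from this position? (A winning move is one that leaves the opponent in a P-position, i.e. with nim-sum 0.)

Compute the nim-sum pairwise:
12 XOR 13 = 1
1 XOR 8 = 9
9 XOR 15 = 6
6 XOR 30 = 24
The overall nim-sum is X = 24. A stack of size p has a winning move iff p XOR X < p (reduce it to p XOR X).
  12: 12 XOR 24 = 20 ≥ 12 — no move.
  13: 13 XOR 24 = 21 ≥ 13 — no move.
  8: 8 XOR 24 = 16 ≥ 8 — no move.
  15: 15 XOR 24 = 23 ≥ 15 — no move.
  30: 30 XOR 24 = 6 < 30 — winning move (to 6).
That gives 1 winning move.

1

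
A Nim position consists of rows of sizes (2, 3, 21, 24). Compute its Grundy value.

Compute the nim-sum pairwise:
2 ⊕ 3 = 1
1 ⊕ 21 = 20
20 ⊕ 24 = 12

12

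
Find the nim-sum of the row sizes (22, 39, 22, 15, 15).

39

Compute the nim-sum pairwise:
22 ^ 39 = 49
49 ^ 22 = 39
39 ^ 15 = 40
40 ^ 15 = 39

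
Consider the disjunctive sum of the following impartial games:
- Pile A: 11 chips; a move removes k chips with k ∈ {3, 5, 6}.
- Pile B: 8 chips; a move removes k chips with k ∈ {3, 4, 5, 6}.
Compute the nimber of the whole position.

2

Build the Grundy sequence for pile A with g(k) = mex{g(k−s) : s ∈ {3, 5, 6}, s ≤ k}:
g(0) = mex{} = 0
g(1) = mex{} = 0
g(2) = mex{} = 0
g(3) = mex{0} = 1
g(4) = mex{0} = 1
g(5) = mex{0} = 1
g(6) = mex{0,1} = 2
g(7) = mex{0,1} = 2
g(8) = mex{0,1} = 2
g(9) = mex{1,2} = 0
g(10) = mex{1,2} = 0
g(11) = mex{1,2} = 0
So g(11) = 0.
Grundy values for pile B (subtraction set {3, 4, 5, 6}):
g(0) = mex{} = 0
g(1) = mex{} = 0
g(2) = mex{} = 0
g(3) = mex{0} = 1
g(4) = mex{0} = 1
g(5) = mex{0} = 1
g(6) = mex{0,1} = 2
g(7) = mex{0,1} = 2
g(8) = mex{0,1} = 2
So g(8) = 2.
The value of a disjunctive sum is the nim-sum of the parts.
Combined value = 0 ⊕ 2 = 2.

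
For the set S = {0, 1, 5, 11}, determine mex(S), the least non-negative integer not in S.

The values 0, 1 are all present; 2 is the first non-negative integer missing from the set.

2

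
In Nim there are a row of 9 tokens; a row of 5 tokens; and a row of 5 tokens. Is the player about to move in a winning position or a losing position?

Winning position

Compute the nim-sum pairwise:
9 ^ 5 = 12
12 ^ 5 = 9
The nim-sum is 9 ≠ 0, so this is an N-position: the player to move can win.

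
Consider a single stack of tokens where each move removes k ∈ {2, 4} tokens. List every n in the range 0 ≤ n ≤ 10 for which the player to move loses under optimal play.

Grundy values for subtraction set {2, 4}:
g(0) = mex{} = 0
g(1) = mex{} = 0
g(2) = mex{0} = 1
g(3) = mex{0} = 1
g(4) = mex{0,1} = 2
g(5) = mex{0,1} = 2
g(6) = mex{1,2} = 0
g(7) = mex{1,2} = 0
g(8) = mex{0,2} = 1
g(9) = mex{0,2} = 1
g(10) = mex{0,1} = 2
The P-positions (g = 0) in 0..10 are 0, 1, 6, 7.

0, 1, 6, 7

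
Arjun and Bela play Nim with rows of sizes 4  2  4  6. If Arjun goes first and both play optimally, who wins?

Arjun wins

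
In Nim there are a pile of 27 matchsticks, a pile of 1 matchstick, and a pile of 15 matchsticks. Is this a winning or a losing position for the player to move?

In binary:
  11011  (27)
  00001  (1)
  01111  (15)
  -----
  10101  (21)
The nim-sum is 21 ≠ 0, so this is an N-position: the player to move can win.

Winning position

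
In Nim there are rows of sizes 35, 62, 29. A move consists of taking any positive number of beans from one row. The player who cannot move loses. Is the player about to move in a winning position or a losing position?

Losing position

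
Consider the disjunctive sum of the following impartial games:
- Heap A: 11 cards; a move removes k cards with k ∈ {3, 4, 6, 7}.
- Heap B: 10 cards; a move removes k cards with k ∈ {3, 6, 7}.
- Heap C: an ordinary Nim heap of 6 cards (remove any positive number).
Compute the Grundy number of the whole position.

6

Grundy values for heap A (subtraction set {3, 4, 6, 7}):
g(0) = mex{} = 0
g(1) = mex{} = 0
g(2) = mex{} = 0
g(3) = mex{0} = 1
g(4) = mex{0} = 1
g(5) = mex{0} = 1
g(6) = mex{0,1} = 2
g(7) = mex{0,1} = 2
g(8) = mex{0,1} = 2
g(9) = mex{0,1,2} = 3
g(10) = mex{1,2} = 0
g(11) = mex{1,2} = 0
So g(11) = 0.
Build the Grundy sequence for heap B with g(k) = mex{g(k−s) : s ∈ {3, 6, 7}, s ≤ k}:
g(0) = mex{} = 0
g(1) = mex{} = 0
g(2) = mex{} = 0
g(3) = mex{0} = 1
g(4) = mex{0} = 1
g(5) = mex{0} = 1
g(6) = mex{0,1} = 2
g(7) = mex{0,1} = 2
g(8) = mex{0,1} = 2
g(9) = mex{0,1,2} = 3
g(10) = mex{1,2} = 0
So g(10) = 0.
Heap C is a plain Nim heap of size 6, so its Grundy value is 6.
The value of a disjunctive sum is the nim-sum of the parts.
Combined value = 0 ⊕ 0 ⊕ 6 = 6.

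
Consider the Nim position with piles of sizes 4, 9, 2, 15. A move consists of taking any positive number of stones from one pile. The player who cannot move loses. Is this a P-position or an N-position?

Nim-sum: 4 XOR 9 XOR 2 XOR 15 = 0.
The nim-sum is 0, so this is a P-position: the player to move is in a losing position under optimal play.

P-position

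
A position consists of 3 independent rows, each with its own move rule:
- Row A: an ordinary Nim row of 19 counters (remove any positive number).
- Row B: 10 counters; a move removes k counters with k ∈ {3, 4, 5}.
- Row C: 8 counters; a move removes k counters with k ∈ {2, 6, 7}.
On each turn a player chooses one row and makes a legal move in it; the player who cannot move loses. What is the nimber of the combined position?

17

Row A is a plain Nim row of size 19, so its Grundy value is 19.
Grundy values for row B (subtraction set {3, 4, 5}):
g(0) = mex{} = 0
g(1) = mex{} = 0
g(2) = mex{} = 0
g(3) = mex{0} = 1
g(4) = mex{0} = 1
g(5) = mex{0} = 1
g(6) = mex{0,1} = 2
g(7) = mex{0,1} = 2
g(8) = mex{1} = 0
g(9) = mex{1,2} = 0
g(10) = mex{1,2} = 0
So g(10) = 0.
Grundy values for row C (subtraction set {2, 6, 7}):
k:     0  1  2  3  4  5  6  7  8
g(k):  0  0  1  1  0  0  1  1  2
So g(8) = 2.
The value of a disjunctive sum is the nim-sum of the parts.
Combined value = 19 ⊕ 0 ⊕ 2 = 17.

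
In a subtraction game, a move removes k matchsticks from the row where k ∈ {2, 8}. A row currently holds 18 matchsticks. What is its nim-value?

2

Build the Grundy sequence with g(k) = mex{g(k−s) : s ∈ {2, 8}, s ≤ k}:
k:     0  1  2  3  4  5  6  7  8  9 10 11 12 13 14 15 16 17 18
g(k):  0  0  1  1  0  0  1  1  2  2  0  0  1  1  0  0  1  1  2
So g(18) = 2.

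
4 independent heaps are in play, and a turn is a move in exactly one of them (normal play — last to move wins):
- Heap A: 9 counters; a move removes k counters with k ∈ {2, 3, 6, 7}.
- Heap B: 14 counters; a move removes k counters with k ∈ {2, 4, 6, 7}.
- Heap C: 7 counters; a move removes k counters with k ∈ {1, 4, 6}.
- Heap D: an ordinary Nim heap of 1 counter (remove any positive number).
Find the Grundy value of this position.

3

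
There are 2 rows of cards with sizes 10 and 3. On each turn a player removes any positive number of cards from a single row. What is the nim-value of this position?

9

Nim-sum: 10 ⊕ 3 = 9.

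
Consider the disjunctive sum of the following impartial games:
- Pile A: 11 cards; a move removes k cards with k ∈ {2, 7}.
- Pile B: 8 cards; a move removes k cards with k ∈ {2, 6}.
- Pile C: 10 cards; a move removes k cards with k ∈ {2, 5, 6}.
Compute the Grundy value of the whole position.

For pile A, compute g(0), g(1), … with moves {2, 7}:
g(0) = mex{} = 0
g(1) = mex{} = 0
g(2) = mex{0} = 1
g(3) = mex{0} = 1
g(4) = mex{1} = 0
g(5) = mex{1} = 0
g(6) = mex{0} = 1
g(7) = mex{0} = 1
g(8) = mex{0,1} = 2
g(9) = mex{1} = 0
g(10) = mex{1,2} = 0
g(11) = mex{0} = 1
So g(11) = 1.
Build the Grundy sequence for pile B with g(k) = mex{g(k−s) : s ∈ {2, 6}, s ≤ k}:
g(0) = mex{} = 0
g(1) = mex{} = 0
g(2) = mex{0} = 1
g(3) = mex{0} = 1
g(4) = mex{1} = 0
g(5) = mex{1} = 0
g(6) = mex{0} = 1
g(7) = mex{0} = 1
g(8) = mex{1} = 0
So g(8) = 0.
For pile C, compute g(0), g(1), … with moves {2, 5, 6}:
g(0) = mex{} = 0
g(1) = mex{} = 0
g(2) = mex{0} = 1
g(3) = mex{0} = 1
g(4) = mex{1} = 0
g(5) = mex{0,1} = 2
g(6) = mex{0} = 1
g(7) = mex{0,1,2} = 3
g(8) = mex{1} = 0
g(9) = mex{0,1,3} = 2
g(10) = mex{0,2} = 1
So g(10) = 1.
By the Sprague-Grundy theorem, the Grundy value of a sum of independent games is the XOR of the component values.
Combined value = 1 XOR 0 XOR 1 = 0.

0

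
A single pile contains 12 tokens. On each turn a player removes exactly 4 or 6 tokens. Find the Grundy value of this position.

Compute g(0), g(1), … for moves {4, 6}:
k:     0  1  2  3  4  5  6  7  8  9 10 11 12
g(k):  0  0  0  0  1  1  1  1  2  2  0  0  0
So g(12) = 0.

0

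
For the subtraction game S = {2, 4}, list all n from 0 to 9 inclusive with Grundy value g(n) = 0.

0, 1, 6, 7

Grundy values for subtraction set {2, 4}:
k:     0  1  2  3  4  5  6  7  8  9
g(k):  0  0  1  1  2  2  0  0  1  1
The P-positions (g = 0) in 0..9 are 0, 1, 6, 7.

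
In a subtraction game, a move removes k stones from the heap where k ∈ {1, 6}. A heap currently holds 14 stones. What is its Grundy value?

0

Compute g(0), g(1), … for moves {1, 6}:
k:     0  1  2  3  4  5  6  7  8  9 10 11 12 13 14
g(k):  0  1  0  1  0  1  2  0  1  0  1  0  1  2  0
So g(14) = 0.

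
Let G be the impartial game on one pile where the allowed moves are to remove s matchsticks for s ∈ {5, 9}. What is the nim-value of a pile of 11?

2

Grundy values for subtraction set {5, 9}:
k:     0  1  2  3  4  5  6  7  8  9 10 11
g(k):  0  0  0  0  0  1  1  1  1  1  2  2
So g(11) = 2.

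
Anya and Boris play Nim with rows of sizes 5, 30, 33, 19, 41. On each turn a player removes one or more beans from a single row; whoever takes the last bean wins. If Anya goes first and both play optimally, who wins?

Write each in binary and XOR column by column:
  000101  (5)
  011110  (30)
  100001  (33)
  010011  (19)
  101001  (41)
  ------
  000000  (0)
The nim-sum is 0, so this is a P-position: the player to move is in a losing position under optimal play; Anya is about to move from it and so loses — Boris wins.

Boris wins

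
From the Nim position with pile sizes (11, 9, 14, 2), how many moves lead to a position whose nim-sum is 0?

Compute the nim-sum pairwise:
11 ^ 9 = 2
2 ^ 14 = 12
12 ^ 2 = 14
The overall nim-sum is X = 14. A pile of size p has a winning move iff p XOR X < p (reduce it to p XOR X).
  11: 11 XOR 14 = 5 < 11 — winning move (to 5).
  9: 9 XOR 14 = 7 < 9 — winning move (to 7).
  14: 14 XOR 14 = 0 < 14 — winning move (to 0).
  2: 2 XOR 14 = 12 ≥ 2 — no move.
That gives 3 winning moves.

3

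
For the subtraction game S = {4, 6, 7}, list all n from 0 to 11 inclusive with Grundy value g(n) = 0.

0, 1, 2, 3, 11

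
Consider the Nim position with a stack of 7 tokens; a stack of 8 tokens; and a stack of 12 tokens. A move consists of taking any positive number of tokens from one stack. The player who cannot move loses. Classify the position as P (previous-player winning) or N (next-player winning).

N-position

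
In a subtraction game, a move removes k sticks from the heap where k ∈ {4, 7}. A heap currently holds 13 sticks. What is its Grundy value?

0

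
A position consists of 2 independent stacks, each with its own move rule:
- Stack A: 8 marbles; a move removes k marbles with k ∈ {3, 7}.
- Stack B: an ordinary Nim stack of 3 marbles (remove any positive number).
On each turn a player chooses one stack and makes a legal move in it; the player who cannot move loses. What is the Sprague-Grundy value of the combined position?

1

Grundy values for stack A (subtraction set {3, 7}):
g(0) = mex{} = 0
g(1) = mex{} = 0
g(2) = mex{} = 0
g(3) = mex{0} = 1
g(4) = mex{0} = 1
g(5) = mex{0} = 1
g(6) = mex{1} = 0
g(7) = mex{0,1} = 2
g(8) = mex{0,1} = 2
So g(8) = 2.
Stack B is a plain Nim stack of size 3, so its Grundy value is 3.
The value of a disjunctive sum is the nim-sum of the parts.
Combined value = 2 ⊕ 3 = 1.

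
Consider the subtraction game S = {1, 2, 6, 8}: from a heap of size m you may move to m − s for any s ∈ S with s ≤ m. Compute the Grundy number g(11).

Compute g(0), g(1), … for moves {1, 2, 6, 8}:
g(0) = mex{} = 0
g(1) = mex{0} = 1
g(2) = mex{0,1} = 2
g(3) = mex{1,2} = 0
g(4) = mex{0,2} = 1
g(5) = mex{0,1} = 2
g(6) = mex{0,1,2} = 3
g(7) = mex{1,2,3} = 0
g(8) = mex{0,2,3} = 1
g(9) = mex{0,1} = 2
g(10) = mex{1,2} = 0
g(11) = mex{0,2} = 1
So g(11) = 1.

1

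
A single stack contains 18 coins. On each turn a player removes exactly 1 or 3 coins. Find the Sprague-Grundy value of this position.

0

Grundy values for subtraction set {1, 3}:
k:     0  1  2  3  4  5  6  7  8  9 10 11 12 13 14 15 16 17 18
g(k):  0  1  0  1  0  1  0  1  0  1  0  1  0  1  0  1  0  1  0
So g(18) = 0.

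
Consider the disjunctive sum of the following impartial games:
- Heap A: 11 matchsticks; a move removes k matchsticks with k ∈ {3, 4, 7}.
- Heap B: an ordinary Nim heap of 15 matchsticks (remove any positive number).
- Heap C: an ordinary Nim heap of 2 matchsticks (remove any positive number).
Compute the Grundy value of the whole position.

Build the Grundy sequence for heap A with g(k) = mex{g(k−s) : s ∈ {3, 4, 7}, s ≤ k}:
k:     0  1  2  3  4  5  6  7  8  9 10 11
g(k):  0  0  0  1  1  1  2  2  2  3  0  0
So g(11) = 0.
Heap B is a plain Nim heap of size 15, so its Grundy value is 15.
Heap C is a plain Nim heap of size 2, so its Grundy value is 2.
By the Sprague-Grundy theorem, the Grundy value of a sum of independent games is the XOR of the component values.
Combined value = 0 ⊕ 15 ⊕ 2 = 13.

13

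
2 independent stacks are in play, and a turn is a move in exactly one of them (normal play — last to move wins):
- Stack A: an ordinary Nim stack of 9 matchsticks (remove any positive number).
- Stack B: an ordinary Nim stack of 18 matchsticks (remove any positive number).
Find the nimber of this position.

27

Stack A is a plain Nim stack of size 9, so its Grundy value is 9.
Stack B is a plain Nim stack of size 18, so its Grundy value is 18.
The value of a disjunctive sum is the nim-sum of the parts.
Combined value = 9 XOR 18 = 27.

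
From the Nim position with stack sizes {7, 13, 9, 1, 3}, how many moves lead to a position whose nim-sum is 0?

5

Nim-sum: 7 ^ 13 ^ 9 ^ 1 ^ 3 = 1.
The overall nim-sum is X = 1. A stack of size p has a winning move iff p XOR X < p (reduce it to p XOR X).
  7: 7 XOR 1 = 6 < 7 — winning move (to 6).
  13: 13 XOR 1 = 12 < 13 — winning move (to 12).
  9: 9 XOR 1 = 8 < 9 — winning move (to 8).
  1: 1 XOR 1 = 0 < 1 — winning move (to 0).
  3: 3 XOR 1 = 2 < 3 — winning move (to 2).
That gives 5 winning moves.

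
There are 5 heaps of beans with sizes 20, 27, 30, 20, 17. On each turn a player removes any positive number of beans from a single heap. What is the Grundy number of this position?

20

Write each in binary and XOR column by column:
  10100  (20)
  11011  (27)
  11110  (30)
  10100  (20)
  10001  (17)
  -----
  10100  (20)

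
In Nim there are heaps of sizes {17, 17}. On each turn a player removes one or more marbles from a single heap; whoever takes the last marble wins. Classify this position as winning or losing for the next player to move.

Write each in binary and XOR column by column:
  10001  (17)
  10001  (17)
  -----
  00000  (0)
The nim-sum is 0, so this is a P-position: the player to move is in a losing position under optimal play.

Losing position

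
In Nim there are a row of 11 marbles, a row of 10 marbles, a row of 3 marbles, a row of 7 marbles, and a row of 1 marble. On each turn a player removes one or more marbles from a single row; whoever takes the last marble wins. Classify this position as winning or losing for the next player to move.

Compute the nim-sum pairwise:
11 XOR 10 = 1
1 XOR 3 = 2
2 XOR 7 = 5
5 XOR 1 = 4
The nim-sum is 4 ≠ 0, so this is an N-position: the player to move can win.

Winning position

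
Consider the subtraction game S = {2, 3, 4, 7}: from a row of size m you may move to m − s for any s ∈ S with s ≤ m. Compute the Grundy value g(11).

0

Compute g(0), g(1), … for moves {2, 3, 4, 7}:
k:     0  1  2  3  4  5  6  7  8  9 10 11
g(k):  0  0  1  1  2  2  0  3  1  4  2  0
So g(11) = 0.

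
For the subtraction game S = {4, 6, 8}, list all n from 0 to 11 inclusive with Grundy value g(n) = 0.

0, 1, 2, 3

Grundy values for subtraction set {4, 6, 8}:
g(0) = mex{} = 0
g(1) = mex{} = 0
g(2) = mex{} = 0
g(3) = mex{} = 0
g(4) = mex{0} = 1
g(5) = mex{0} = 1
g(6) = mex{0} = 1
g(7) = mex{0} = 1
g(8) = mex{0,1} = 2
g(9) = mex{0,1} = 2
g(10) = mex{0,1} = 2
g(11) = mex{0,1} = 2
The P-positions (g = 0) in 0..11 are 0, 1, 2, 3.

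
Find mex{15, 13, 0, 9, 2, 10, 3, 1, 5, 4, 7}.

6

The values 0, 1, 2, 3, 4, 5 are all present; 6 is the first non-negative integer missing from the set.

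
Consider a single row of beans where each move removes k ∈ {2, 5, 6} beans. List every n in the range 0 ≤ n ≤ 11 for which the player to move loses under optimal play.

0, 1, 4, 8, 11

Compute g(0), g(1), … for moves {2, 5, 6}:
k:     0  1  2  3  4  5  6  7  8  9 10 11
g(k):  0  0  1  1  0  2  1  3  0  2  1  0
The P-positions (g = 0) in 0..11 are 0, 1, 4, 8, 11.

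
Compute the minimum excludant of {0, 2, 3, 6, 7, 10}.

1

0 is in the set but 1 is not, so the mex is 1.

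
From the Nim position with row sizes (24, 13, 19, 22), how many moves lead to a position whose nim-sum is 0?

3

Write each in binary and XOR column by column:
  11000  (24)
  01101  (13)
  10011  (19)
  10110  (22)
  -----
  10000  (16)
The overall nim-sum is X = 16. A row of size p has a winning move iff p XOR X < p (reduce it to p XOR X).
  24: 24 XOR 16 = 8 < 24 — winning move (to 8).
  13: 13 XOR 16 = 29 ≥ 13 — no move.
  19: 19 XOR 16 = 3 < 19 — winning move (to 3).
  22: 22 XOR 16 = 6 < 22 — winning move (to 6).
That gives 3 winning moves.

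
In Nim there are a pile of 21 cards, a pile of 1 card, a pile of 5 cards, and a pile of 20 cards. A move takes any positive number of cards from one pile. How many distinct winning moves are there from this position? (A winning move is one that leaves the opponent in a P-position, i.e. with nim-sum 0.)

Compute the nim-sum pairwise:
21 ^ 1 = 20
20 ^ 5 = 17
17 ^ 20 = 5
The overall nim-sum is X = 5. A pile of size p has a winning move iff p XOR X < p (reduce it to p XOR X).
  21: 21 XOR 5 = 16 < 21 — winning move (to 16).
  1: 1 XOR 5 = 4 ≥ 1 — no move.
  5: 5 XOR 5 = 0 < 5 — winning move (to 0).
  20: 20 XOR 5 = 17 < 20 — winning move (to 17).
That gives 3 winning moves.

3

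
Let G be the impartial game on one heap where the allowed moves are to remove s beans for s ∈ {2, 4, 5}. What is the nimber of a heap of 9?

1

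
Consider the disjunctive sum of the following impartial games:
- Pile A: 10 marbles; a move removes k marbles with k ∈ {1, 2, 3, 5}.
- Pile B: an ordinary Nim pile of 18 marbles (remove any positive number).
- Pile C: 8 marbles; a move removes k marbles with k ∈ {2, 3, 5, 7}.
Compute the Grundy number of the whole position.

20

Build the Grundy sequence for pile A with g(k) = mex{g(k−s) : s ∈ {1, 2, 3, 5}, s ≤ k}:
g(0) = mex{} = 0
g(1) = mex{0} = 1
g(2) = mex{0,1} = 2
g(3) = mex{0,1,2} = 3
g(4) = mex{1,2,3} = 0
g(5) = mex{0,2,3} = 1
g(6) = mex{0,1,3} = 2
g(7) = mex{0,1,2} = 3
g(8) = mex{1,2,3} = 0
g(9) = mex{0,2,3} = 1
g(10) = mex{0,1,3} = 2
So g(10) = 2.
Pile B is a plain Nim pile of size 18, so its Grundy value is 18.
Grundy values for pile C (subtraction set {2, 3, 5, 7}):
k:     0  1  2  3  4  5  6  7  8
g(k):  0  0  1  1  2  2  3  3  4
So g(8) = 4.
By the Sprague-Grundy theorem, the Grundy value of a sum of independent games is the XOR of the component values.
Combined value = 2 ⊕ 18 ⊕ 4 = 20.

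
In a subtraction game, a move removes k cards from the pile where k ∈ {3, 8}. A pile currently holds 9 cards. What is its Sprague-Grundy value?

Compute g(0), g(1), … for moves {3, 8}:
g(0) = mex{} = 0
g(1) = mex{} = 0
g(2) = mex{} = 0
g(3) = mex{0} = 1
g(4) = mex{0} = 1
g(5) = mex{0} = 1
g(6) = mex{1} = 0
g(7) = mex{1} = 0
g(8) = mex{0,1} = 2
g(9) = mex{0} = 1
So g(9) = 1.

1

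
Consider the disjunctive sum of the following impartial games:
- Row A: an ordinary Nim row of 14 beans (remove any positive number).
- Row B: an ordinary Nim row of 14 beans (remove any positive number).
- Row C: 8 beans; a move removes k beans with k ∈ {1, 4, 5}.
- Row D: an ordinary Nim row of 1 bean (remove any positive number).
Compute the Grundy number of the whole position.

1

Row A is a plain Nim row of size 14, so its Grundy value is 14.
Row B is a plain Nim row of size 14, so its Grundy value is 14.
Grundy values for row C (subtraction set {1, 4, 5}):
k:     0  1  2  3  4  5  6  7  8
g(k):  0  1  0  1  2  3  2  3  0
So g(8) = 0.
Row D is a plain Nim row of size 1, so its Grundy value is 1.
By the Sprague-Grundy theorem, the Grundy value of a sum of independent games is the XOR of the component values.
Combined value = 14 XOR 14 XOR 0 XOR 1 = 1.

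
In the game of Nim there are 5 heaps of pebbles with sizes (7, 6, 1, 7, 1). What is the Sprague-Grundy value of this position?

6

Compute the nim-sum pairwise:
7 ⊕ 6 = 1
1 ⊕ 1 = 0
0 ⊕ 7 = 7
7 ⊕ 1 = 6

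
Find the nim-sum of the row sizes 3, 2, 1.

0

Nim-sum: 3 XOR 2 XOR 1 = 0.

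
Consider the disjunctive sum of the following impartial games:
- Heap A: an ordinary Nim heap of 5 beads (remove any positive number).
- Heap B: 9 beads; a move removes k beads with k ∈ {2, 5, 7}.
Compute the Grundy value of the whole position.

7

Heap A is a plain Nim heap of size 5, so its Grundy value is 5.
Grundy values for heap B (subtraction set {2, 5, 7}):
k:     0  1  2  3  4  5  6  7  8  9
g(k):  0  0  1  1  0  2  1  3  2  2
So g(9) = 2.
By the Sprague-Grundy theorem, the Grundy value of a sum of independent games is the XOR of the component values.
Combined value = 5 ⊕ 2 = 7.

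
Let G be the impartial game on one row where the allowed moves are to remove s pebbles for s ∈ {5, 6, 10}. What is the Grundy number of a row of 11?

Grundy values for subtraction set {5, 6, 10}:
g(0) = mex{} = 0
g(1) = mex{} = 0
g(2) = mex{} = 0
g(3) = mex{} = 0
g(4) = mex{} = 0
g(5) = mex{0} = 1
g(6) = mex{0} = 1
g(7) = mex{0} = 1
g(8) = mex{0} = 1
g(9) = mex{0} = 1
g(10) = mex{0,1} = 2
g(11) = mex{0,1} = 2
So g(11) = 2.

2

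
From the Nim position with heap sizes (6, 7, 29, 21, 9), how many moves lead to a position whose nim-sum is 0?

0

Compute the nim-sum pairwise:
6 ^ 7 = 1
1 ^ 29 = 28
28 ^ 21 = 9
9 ^ 9 = 0
The nim-sum is already 0, so every move leaves a nonzero nim-sum — there are no winning moves.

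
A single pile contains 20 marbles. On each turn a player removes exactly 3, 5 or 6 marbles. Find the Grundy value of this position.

Build the Grundy sequence with g(k) = mex{g(k−s) : s ∈ {3, 5, 6}, s ≤ k}:
k:     0  1  2  3  4  5  6  7  8  9 10 11 12 13 14 15 16 17 18 19 20
g(k):  0  0  0  1  1  1  2  2  2  0  0  0  1  1  1  2  2  2  0  0  0
So g(20) = 0.

0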